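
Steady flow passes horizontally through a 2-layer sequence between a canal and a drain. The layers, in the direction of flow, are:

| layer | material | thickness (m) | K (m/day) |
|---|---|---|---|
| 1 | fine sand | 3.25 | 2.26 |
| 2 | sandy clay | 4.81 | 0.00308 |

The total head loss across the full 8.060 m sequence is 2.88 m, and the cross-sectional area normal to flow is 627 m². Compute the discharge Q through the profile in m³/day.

1.16

Flow is perpendicular to layering, so the layers act in series and the equivalent K is the thickness-weighted harmonic mean.
Total thickness L = 3.25 + 4.81 = 8.060 m.
Σ(b_i/K_i) = 3.25/2.26 + 4.81/0.00308 = 1563 d.
K_eq = L / Σ(b_i/K_i) = 8.060 / 1563 = 0.005156 m/day.
Q = K_eq · A · (Δh/L) = 0.005156 × 627 × (2.88/8.060) = 1.155 m³/day.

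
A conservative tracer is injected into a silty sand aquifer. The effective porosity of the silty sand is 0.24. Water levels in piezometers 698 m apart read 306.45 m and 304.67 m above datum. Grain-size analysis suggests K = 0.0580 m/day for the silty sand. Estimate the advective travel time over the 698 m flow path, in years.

3100

Hydraulic gradient i = (306.45 − 304.67) / 698 = 1.78 / 698 = 0.002550.
Darcy flux q = K · i = 0.05800 × 0.002550 = 0.0001479 m/day.
Seepage velocity v = q / n_e = 0.0001479 / 0.24 = 0.0006163 m/day.
Travel time t = L / v = 698 / 0.0006163 = 1.133e+06 days = 3101 years.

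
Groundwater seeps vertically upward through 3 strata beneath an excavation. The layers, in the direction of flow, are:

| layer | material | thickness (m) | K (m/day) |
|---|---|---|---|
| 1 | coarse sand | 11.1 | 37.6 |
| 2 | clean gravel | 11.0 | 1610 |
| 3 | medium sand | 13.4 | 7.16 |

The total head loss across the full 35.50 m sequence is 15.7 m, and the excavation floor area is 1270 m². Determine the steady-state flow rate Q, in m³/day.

Flow is perpendicular to layering, so the layers act in series and the equivalent K is the thickness-weighted harmonic mean.
Total thickness L = 11.1 + 11.0 + 13.4 = 35.50 m.
Σ(b_i/K_i) = 11.1/37.6 + 11.0/1610 + 13.4/7.16 = 2.174 d.
K_eq = L / Σ(b_i/K_i) = 35.50 / 2.174 = 16.33 m/day.
Q = K_eq · A · (Δh/L) = 16.33 × 1270 × (15.7/35.50) = 9173 m³/day.

9170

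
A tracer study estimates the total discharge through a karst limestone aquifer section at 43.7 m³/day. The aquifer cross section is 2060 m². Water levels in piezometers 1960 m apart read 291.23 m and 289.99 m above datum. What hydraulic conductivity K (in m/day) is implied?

33.5

Hydraulic gradient i = (291.23 − 289.99) / 1960 = 1.24 / 1960 = 0.0006327.
From Q = K·A·i, K = Q / (A·i) = 43.7 / (2060 × 0.0006327) = 33.53 m/day.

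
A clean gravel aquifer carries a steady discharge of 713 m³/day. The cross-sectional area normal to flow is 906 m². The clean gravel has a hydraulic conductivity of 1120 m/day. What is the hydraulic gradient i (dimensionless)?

0.000703

From Q = K·A·i, i = Q / (K·A) = 713 / (1120 × 906.0) = 0.0007027.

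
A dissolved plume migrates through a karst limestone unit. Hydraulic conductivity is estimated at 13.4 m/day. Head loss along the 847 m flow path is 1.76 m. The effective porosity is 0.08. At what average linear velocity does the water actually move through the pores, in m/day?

Hydraulic gradient i = Δh / L = 1.76 / 847 = 0.002078.
Darcy flux q = K · i = 13.40 × 0.002078 = 0.02784 m/day.
Seepage velocity v = q / n_e = 0.02784 / 0.08 = 0.3481 m/day.

0.348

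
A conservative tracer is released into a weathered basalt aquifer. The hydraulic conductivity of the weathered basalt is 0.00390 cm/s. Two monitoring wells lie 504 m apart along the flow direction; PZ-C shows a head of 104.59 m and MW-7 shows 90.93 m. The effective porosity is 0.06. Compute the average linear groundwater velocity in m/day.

Convert K: 0.00390 cm/s × 864 = 3.370 m/day.
Hydraulic gradient i = (104.59 − 90.93) / 504 = 13.66 / 504 = 0.02710.
Darcy flux q = K · i = 3.370 × 0.02710 = 0.09133 m/day.
Seepage velocity v = q / n_e = 0.09133 / 0.06 = 1.522 m/day.

1.52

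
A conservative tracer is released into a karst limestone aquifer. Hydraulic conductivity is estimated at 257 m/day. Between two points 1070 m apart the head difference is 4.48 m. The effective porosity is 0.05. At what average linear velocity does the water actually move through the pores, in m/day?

Hydraulic gradient i = Δh / L = 4.48 / 1070 = 0.004187.
Darcy flux q = K · i = 257.0 × 0.004187 = 1.076 m/day.
Seepage velocity v = q / n_e = 1.076 / 0.05 = 21.52 m/day.

21.5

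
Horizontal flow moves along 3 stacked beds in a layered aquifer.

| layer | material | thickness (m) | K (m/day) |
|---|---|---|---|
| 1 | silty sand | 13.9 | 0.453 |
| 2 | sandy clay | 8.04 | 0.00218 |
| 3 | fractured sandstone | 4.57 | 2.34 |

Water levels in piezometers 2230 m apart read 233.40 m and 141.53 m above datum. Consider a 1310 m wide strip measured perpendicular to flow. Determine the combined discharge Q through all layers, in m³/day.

918

Flow is parallel to layering, so each bed carries its own Darcy discharge and the transmissivities add.
Σ(K_i·b_i) = 0.453×13.9 + 0.00218×8.04 + 2.34×4.57 = 17.01 m²/day.
Hydraulic gradient i = (233.40 − 141.53) / 2230 = 91.87 / 2230 = 0.04120.
Q = Σ(K_i·b_i) · W · i = 17.01 × 1310 × 0.04120 = 917.9 m³/day.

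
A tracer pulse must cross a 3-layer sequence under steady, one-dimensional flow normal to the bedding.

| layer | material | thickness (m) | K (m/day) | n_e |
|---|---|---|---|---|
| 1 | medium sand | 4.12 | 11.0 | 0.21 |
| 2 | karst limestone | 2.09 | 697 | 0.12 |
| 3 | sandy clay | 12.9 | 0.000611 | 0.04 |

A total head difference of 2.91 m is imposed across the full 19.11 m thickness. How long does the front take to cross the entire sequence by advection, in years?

With flow normal to the layers, continuity requires the same specific discharge q through every layer.
Σ(b_i/K_i) = 4.12/11.0 + 2.09/697 + 12.9/0.000611 = 21113 d.
q = Δh / Σ(b_i/K_i) = 2.91 / 21113 = 0.0001378 m/day.
In each layer the seepage velocity is v_i = q/n_i, so the layer transit time is t_i = b_i·n_i / q:
  layer 1 (medium sand): t_1 = 4.12 × 0.21 / 0.0001378 = 6277 d
  layer 2 (karst limestone): t_2 = 2.09 × 0.12 / 0.0001378 = 1820 d
  layer 3 (sandy clay): t_3 = 12.9 × 0.04 / 0.0001378 = 3744 d
Total t = Σ t_i = 11841 days = 32.42 years.

32.4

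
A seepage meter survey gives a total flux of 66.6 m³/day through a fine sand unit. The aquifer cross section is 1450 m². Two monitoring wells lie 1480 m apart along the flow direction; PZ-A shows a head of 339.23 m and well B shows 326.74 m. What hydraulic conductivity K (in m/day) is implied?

5.44

Hydraulic gradient i = (339.23 − 326.74) / 1480 = 12.49 / 1480 = 0.008439.
From Q = K·A·i, K = Q / (A·i) = 66.6 / (1450 × 0.008439) = 5.443 m/day.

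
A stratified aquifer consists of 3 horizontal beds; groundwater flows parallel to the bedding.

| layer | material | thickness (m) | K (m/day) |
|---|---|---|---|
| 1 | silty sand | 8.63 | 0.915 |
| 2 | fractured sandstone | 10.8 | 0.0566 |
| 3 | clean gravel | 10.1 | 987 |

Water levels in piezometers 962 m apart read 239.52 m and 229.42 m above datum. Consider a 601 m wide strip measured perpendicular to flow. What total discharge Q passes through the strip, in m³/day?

63000

Flow is parallel to layering, so each bed carries its own Darcy discharge and the transmissivities add.
Σ(K_i·b_i) = 0.915×8.63 + 0.0566×10.8 + 987×10.1 = 9977 m²/day.
Hydraulic gradient i = (239.52 − 229.42) / 962 = 10.1 / 962 = 0.01050.
Q = Σ(K_i·b_i) · W · i = 9977 × 601 × 0.01050 = 62955 m³/day.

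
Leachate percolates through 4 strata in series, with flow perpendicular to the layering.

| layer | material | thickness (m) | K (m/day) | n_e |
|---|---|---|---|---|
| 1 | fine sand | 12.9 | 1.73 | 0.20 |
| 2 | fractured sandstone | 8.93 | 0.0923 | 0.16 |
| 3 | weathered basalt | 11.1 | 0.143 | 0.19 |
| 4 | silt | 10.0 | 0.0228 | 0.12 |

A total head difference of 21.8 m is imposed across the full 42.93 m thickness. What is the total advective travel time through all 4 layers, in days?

208

With flow normal to the layers, continuity requires the same specific discharge q through every layer.
Σ(b_i/K_i) = 12.9/1.73 + 8.93/0.0923 + 11.1/0.143 + 10.0/0.0228 = 620.4 d.
q = Δh / Σ(b_i/K_i) = 21.8 / 620.4 = 0.03514 m/day.
In each layer the seepage velocity is v_i = q/n_i, so the layer transit time is t_i = b_i·n_i / q:
  layer 1 (fine sand): t_1 = 12.9 × 0.20 / 0.03514 = 73.43 d
  layer 2 (fractured sandstone): t_2 = 8.93 × 0.16 / 0.03514 = 40.66 d
  layer 3 (weathered basalt): t_3 = 11.1 × 0.19 / 0.03514 = 60.02 d
  layer 4 (silt): t_4 = 10.0 × 0.12 / 0.03514 = 34.15 d
Total t = Σ t_i = 208.3 days.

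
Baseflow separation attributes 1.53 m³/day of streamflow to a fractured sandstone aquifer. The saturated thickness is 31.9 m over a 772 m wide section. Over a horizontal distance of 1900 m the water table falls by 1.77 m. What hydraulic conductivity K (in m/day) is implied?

0.0667

Cross-sectional area A = 772 × 31.9 = 24627 m².
Hydraulic gradient i = Δh / L = 1.77 / 1900 = 0.0009316.
From Q = K·A·i, K = Q / (A·i) = 1.53 / (24627 × 0.0009316) = 0.06669 m/day.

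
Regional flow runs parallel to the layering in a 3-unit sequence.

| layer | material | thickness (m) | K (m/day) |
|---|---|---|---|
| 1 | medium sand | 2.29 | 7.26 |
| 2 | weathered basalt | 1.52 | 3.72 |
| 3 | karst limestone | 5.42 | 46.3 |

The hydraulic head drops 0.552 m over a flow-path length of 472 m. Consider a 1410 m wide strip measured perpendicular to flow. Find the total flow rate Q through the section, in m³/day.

451

Flow is parallel to layering, so each bed carries its own Darcy discharge and the transmissivities add.
Σ(K_i·b_i) = 7.26×2.29 + 3.72×1.52 + 46.3×5.42 = 273.2 m²/day.
Hydraulic gradient i = Δh / L = 0.552 / 472 = 0.001169.
Q = Σ(K_i·b_i) · W · i = 273.2 × 1410 × 0.001169 = 450.5 m³/day.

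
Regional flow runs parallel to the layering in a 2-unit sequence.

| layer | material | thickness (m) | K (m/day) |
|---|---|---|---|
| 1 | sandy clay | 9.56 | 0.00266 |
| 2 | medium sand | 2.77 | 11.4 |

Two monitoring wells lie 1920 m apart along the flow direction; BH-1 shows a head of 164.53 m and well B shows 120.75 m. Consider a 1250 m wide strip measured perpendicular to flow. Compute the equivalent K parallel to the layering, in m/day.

2.56

Flow is parallel to layering, so each bed carries its own Darcy discharge and the transmissivities add.
Σ(K_i·b_i) = 0.00266×9.56 + 11.4×2.77 = 31.60 m²/day.
Total thickness b = 12.33 m, so K_eq = Σ(K_i·b_i)/b = 2.563 m/day.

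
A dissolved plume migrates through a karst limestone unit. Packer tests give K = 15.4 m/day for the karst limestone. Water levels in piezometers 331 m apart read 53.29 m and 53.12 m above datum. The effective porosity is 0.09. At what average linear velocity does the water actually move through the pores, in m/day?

Hydraulic gradient i = (53.29 − 53.12) / 331 = 0.17 / 331 = 0.0005136.
Darcy flux q = K · i = 15.40 × 0.0005136 = 0.007909 m/day.
Seepage velocity v = q / n_e = 0.007909 / 0.09 = 0.08788 m/day.

0.0879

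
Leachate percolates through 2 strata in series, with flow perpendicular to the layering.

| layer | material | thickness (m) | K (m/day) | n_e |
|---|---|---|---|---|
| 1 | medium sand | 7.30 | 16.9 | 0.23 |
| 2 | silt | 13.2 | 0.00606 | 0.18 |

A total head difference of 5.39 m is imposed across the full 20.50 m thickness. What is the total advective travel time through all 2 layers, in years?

With flow normal to the layers, continuity requires the same specific discharge q through every layer.
Σ(b_i/K_i) = 7.30/16.9 + 13.2/0.00606 = 2179 d.
q = Δh / Σ(b_i/K_i) = 5.39 / 2179 = 0.002474 m/day.
In each layer the seepage velocity is v_i = q/n_i, so the layer transit time is t_i = b_i·n_i / q:
  layer 1 (medium sand): t_1 = 7.30 × 0.23 / 0.002474 = 678.7 d
  layer 2 (silt): t_2 = 13.2 × 0.18 / 0.002474 = 960.4 d
Total t = Σ t_i = 1639 days = 4.487 years.

4.49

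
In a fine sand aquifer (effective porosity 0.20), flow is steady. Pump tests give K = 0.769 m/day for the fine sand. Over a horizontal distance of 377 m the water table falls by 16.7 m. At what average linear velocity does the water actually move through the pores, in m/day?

0.170

Hydraulic gradient i = Δh / L = 16.7 / 377 = 0.04430.
Darcy flux q = K · i = 0.7690 × 0.04430 = 0.03406 m/day.
Seepage velocity v = q / n_e = 0.03406 / 0.20 = 0.1703 m/day.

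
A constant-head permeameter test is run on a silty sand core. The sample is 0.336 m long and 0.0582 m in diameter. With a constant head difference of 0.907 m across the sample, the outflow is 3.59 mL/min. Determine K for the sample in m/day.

Cross-sectional area A = π·(d/2)² = π × (0.0582/2)² = 0.002660 m².
Convert discharge: 3.59 mL/min = 5.983e-08 m³/s.
Darcy's law rearranged: K = Q·L / (A·Δh) = 5.983e-08 × 0.336 / (0.002660 × 0.907) = 8.332e-06 m/s = 0.7199 m/day.

0.720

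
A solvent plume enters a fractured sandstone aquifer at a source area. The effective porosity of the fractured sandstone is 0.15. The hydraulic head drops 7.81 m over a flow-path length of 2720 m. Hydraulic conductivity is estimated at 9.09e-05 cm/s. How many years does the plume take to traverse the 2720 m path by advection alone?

4950

Convert K: 9.09e-05 cm/s × 864 = 0.07854 m/day.
Hydraulic gradient i = Δh / L = 7.81 / 2720 = 0.002871.
Darcy flux q = K · i = 0.07854 × 0.002871 = 0.0002255 m/day.
Seepage velocity v = q / n_e = 0.0002255 / 0.15 = 0.001503 m/day.
Travel time t = L / v = 2720 / 0.001503 = 1.809e+06 days = 4953 years.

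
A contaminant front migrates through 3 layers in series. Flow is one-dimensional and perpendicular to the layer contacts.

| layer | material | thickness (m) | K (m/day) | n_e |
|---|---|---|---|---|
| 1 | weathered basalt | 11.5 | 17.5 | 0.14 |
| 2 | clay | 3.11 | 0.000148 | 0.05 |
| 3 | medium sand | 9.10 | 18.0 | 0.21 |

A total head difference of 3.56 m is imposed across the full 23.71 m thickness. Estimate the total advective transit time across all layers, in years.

With flow normal to the layers, continuity requires the same specific discharge q through every layer.
Σ(b_i/K_i) = 11.5/17.5 + 3.11/0.000148 + 9.10/18.0 = 21015 d.
q = Δh / Σ(b_i/K_i) = 3.56 / 21015 = 0.0001694 m/day.
In each layer the seepage velocity is v_i = q/n_i, so the layer transit time is t_i = b_i·n_i / q:
  layer 1 (weathered basalt): t_1 = 11.5 × 0.14 / 0.0001694 = 9504 d
  layer 2 (clay): t_2 = 3.11 × 0.05 / 0.0001694 = 917.9 d
  layer 3 (medium sand): t_3 = 9.10 × 0.21 / 0.0001694 = 11281 d
Total t = Σ t_i = 21702 days = 59.42 years.

59.4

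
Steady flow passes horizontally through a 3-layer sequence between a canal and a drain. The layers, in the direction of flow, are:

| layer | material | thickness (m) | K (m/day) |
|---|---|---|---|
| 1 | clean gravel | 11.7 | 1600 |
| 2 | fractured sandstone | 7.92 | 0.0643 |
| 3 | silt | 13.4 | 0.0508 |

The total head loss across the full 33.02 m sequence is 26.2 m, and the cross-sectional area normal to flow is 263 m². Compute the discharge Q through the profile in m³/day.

17.8

Flow is perpendicular to layering, so the layers act in series and the equivalent K is the thickness-weighted harmonic mean.
Total thickness L = 11.7 + 7.92 + 13.4 = 33.02 m.
Σ(b_i/K_i) = 11.7/1600 + 7.92/0.0643 + 13.4/0.0508 = 387.0 d.
K_eq = L / Σ(b_i/K_i) = 33.02 / 387.0 = 0.08533 m/day.
Q = K_eq · A · (Δh/L) = 0.08533 × 263 × (26.2/33.02) = 17.81 m³/day.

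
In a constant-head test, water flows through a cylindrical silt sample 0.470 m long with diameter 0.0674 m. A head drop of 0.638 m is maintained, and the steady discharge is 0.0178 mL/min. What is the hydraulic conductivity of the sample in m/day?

0.00529

Cross-sectional area A = π·(d/2)² = π × (0.0674/2)² = 0.003568 m².
Convert discharge: 0.0178 mL/min = 2.967e-10 m³/s.
Darcy's law rearranged: K = Q·L / (A·Δh) = 2.967e-10 × 0.470 / (0.003568 × 0.638) = 6.125e-08 m/s = 0.005292 m/day.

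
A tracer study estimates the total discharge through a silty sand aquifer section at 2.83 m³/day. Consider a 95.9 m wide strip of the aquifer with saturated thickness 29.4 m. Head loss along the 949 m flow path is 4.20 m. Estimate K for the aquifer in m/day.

Cross-sectional area A = 95.9 × 29.4 = 2819 m².
Hydraulic gradient i = Δh / L = 4.20 / 949 = 0.004426.
From Q = K·A·i, K = Q / (A·i) = 2.83 / (2819 × 0.004426) = 0.2268 m/day.

0.227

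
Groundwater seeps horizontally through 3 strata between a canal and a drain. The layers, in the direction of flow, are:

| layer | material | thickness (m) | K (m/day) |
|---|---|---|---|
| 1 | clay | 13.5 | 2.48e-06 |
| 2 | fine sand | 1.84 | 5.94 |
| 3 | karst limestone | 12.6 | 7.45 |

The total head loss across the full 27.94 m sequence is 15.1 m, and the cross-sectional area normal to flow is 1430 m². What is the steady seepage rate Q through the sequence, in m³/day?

0.00397

Flow is perpendicular to layering, so the layers act in series and the equivalent K is the thickness-weighted harmonic mean.
Total thickness L = 13.5 + 1.84 + 12.6 = 27.94 m.
Σ(b_i/K_i) = 13.5/2.48e-06 + 1.84/5.94 + 12.6/7.45 = 5.444e+06 d.
K_eq = L / Σ(b_i/K_i) = 27.94 / 5.444e+06 = 5.133e-06 m/day.
Q = K_eq · A · (Δh/L) = 5.133e-06 × 1430 × (15.1/27.94) = 0.003967 m³/day.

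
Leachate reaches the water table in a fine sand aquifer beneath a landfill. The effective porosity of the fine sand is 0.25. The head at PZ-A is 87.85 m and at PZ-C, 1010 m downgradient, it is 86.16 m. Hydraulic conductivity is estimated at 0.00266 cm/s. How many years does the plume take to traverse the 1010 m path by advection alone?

Convert K: 0.00266 cm/s × 864 = 2.298 m/day.
Hydraulic gradient i = (87.85 − 86.16) / 1010 = 1.69 / 1010 = 0.001673.
Darcy flux q = K · i = 2.298 × 0.001673 = 0.003846 m/day.
Seepage velocity v = q / n_e = 0.003846 / 0.25 = 0.01538 m/day.
Travel time t = L / v = 1010 / 0.01538 = 65660 days = 179.8 years.

180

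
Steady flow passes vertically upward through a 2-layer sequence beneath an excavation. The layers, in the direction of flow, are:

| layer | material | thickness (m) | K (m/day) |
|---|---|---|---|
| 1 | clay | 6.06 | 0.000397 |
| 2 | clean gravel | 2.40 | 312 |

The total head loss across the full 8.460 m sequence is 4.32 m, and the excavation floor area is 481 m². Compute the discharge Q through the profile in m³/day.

Flow is perpendicular to layering, so the layers act in series and the equivalent K is the thickness-weighted harmonic mean.
Total thickness L = 6.06 + 2.40 = 8.460 m.
Σ(b_i/K_i) = 6.06/0.000397 + 2.40/312 = 15264 d.
K_eq = L / Σ(b_i/K_i) = 8.460 / 15264 = 0.0005542 m/day.
Q = K_eq · A · (Δh/L) = 0.0005542 × 481 × (4.32/8.460) = 0.1361 m³/day.

0.136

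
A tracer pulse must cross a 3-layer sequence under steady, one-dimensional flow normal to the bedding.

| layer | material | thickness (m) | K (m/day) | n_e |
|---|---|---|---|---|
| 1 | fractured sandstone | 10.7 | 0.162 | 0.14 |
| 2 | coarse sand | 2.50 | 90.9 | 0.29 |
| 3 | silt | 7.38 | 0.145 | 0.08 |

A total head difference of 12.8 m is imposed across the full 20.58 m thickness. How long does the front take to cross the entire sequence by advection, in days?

25.7

With flow normal to the layers, continuity requires the same specific discharge q through every layer.
Σ(b_i/K_i) = 10.7/0.162 + 2.50/90.9 + 7.38/0.145 = 117.0 d.
q = Δh / Σ(b_i/K_i) = 12.8 / 117.0 = 0.1094 m/day.
In each layer the seepage velocity is v_i = q/n_i, so the layer transit time is t_i = b_i·n_i / q:
  layer 1 (fractured sandstone): t_1 = 10.7 × 0.14 / 0.1094 = 13.69 d
  layer 2 (coarse sand): t_2 = 2.50 × 0.29 / 0.1094 = 6.625 d
  layer 3 (silt): t_3 = 7.38 × 0.08 / 0.1094 = 5.395 d
Total t = Σ t_i = 25.71 days.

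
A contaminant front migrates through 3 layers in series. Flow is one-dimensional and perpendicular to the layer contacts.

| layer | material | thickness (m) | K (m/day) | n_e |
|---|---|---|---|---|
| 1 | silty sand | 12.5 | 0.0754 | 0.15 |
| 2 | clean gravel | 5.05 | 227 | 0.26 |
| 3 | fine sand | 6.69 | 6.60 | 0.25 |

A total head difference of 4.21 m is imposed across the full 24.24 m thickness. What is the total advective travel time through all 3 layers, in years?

0.527

With flow normal to the layers, continuity requires the same specific discharge q through every layer.
Σ(b_i/K_i) = 12.5/0.0754 + 5.05/227 + 6.69/6.60 = 166.8 d.
q = Δh / Σ(b_i/K_i) = 4.21 / 166.8 = 0.02524 m/day.
In each layer the seepage velocity is v_i = q/n_i, so the layer transit time is t_i = b_i·n_i / q:
  layer 1 (silty sand): t_1 = 12.5 × 0.15 / 0.02524 = 74.30 d
  layer 2 (clean gravel): t_2 = 5.05 × 0.26 / 0.02524 = 52.03 d
  layer 3 (fine sand): t_3 = 6.69 × 0.25 / 0.02524 = 66.27 d
Total t = Σ t_i = 192.6 days = 0.5273 years.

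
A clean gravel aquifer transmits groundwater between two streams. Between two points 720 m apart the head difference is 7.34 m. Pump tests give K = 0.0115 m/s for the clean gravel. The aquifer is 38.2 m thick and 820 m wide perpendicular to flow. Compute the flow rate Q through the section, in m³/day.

317000

Convert K: 0.0115 m/s × 86400 = 993.6 m/day.
Cross-sectional area A = 820 × 38.2 = 31324 m².
Hydraulic gradient i = Δh / L = 7.34 / 720 = 0.01019.
Darcy's law: Q = K · A · i = 993.6 × 31324 × 0.01019 = 3.173e+05 m³/day.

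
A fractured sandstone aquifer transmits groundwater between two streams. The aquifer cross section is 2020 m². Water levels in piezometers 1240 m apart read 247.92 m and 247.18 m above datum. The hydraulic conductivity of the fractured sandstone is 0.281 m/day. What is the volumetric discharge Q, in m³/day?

Hydraulic gradient i = (247.92 − 247.18) / 1240 = 0.74 / 1240 = 0.0005968.
Darcy's law: Q = K · A · i = 0.2810 × 2020 × 0.0005968 = 0.3387 m³/day.

0.339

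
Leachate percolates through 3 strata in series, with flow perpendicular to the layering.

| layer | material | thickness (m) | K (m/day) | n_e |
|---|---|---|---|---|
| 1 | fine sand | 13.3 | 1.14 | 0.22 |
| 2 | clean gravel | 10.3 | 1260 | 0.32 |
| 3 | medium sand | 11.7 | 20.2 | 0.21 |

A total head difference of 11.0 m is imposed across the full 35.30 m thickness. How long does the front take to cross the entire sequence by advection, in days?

With flow normal to the layers, continuity requires the same specific discharge q through every layer.
Σ(b_i/K_i) = 13.3/1.14 + 10.3/1260 + 11.7/20.2 = 12.25 d.
q = Δh / Σ(b_i/K_i) = 11.0 / 12.25 = 0.8977 m/day.
In each layer the seepage velocity is v_i = q/n_i, so the layer transit time is t_i = b_i·n_i / q:
  layer 1 (fine sand): t_1 = 13.3 × 0.22 / 0.8977 = 3.260 d
  layer 2 (clean gravel): t_2 = 10.3 × 0.32 / 0.8977 = 3.672 d
  layer 3 (medium sand): t_3 = 11.7 × 0.21 / 0.8977 = 2.737 d
Total t = Σ t_i = 9.668 days.

9.67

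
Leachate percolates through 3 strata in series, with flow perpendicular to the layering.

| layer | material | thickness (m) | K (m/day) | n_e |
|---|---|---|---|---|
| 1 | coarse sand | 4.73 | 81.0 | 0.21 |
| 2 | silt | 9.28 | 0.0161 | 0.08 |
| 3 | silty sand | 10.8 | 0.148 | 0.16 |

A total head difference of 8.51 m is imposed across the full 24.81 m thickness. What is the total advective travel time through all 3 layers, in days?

With flow normal to the layers, continuity requires the same specific discharge q through every layer.
Σ(b_i/K_i) = 4.73/81.0 + 9.28/0.0161 + 10.8/0.148 = 649.4 d.
q = Δh / Σ(b_i/K_i) = 8.51 / 649.4 = 0.01310 m/day.
In each layer the seepage velocity is v_i = q/n_i, so the layer transit time is t_i = b_i·n_i / q:
  layer 1 (coarse sand): t_1 = 4.73 × 0.21 / 0.01310 = 75.80 d
  layer 2 (silt): t_2 = 9.28 × 0.08 / 0.01310 = 56.66 d
  layer 3 (silty sand): t_3 = 10.8 × 0.16 / 0.01310 = 131.9 d
Total t = Σ t_i = 264.3 days.

264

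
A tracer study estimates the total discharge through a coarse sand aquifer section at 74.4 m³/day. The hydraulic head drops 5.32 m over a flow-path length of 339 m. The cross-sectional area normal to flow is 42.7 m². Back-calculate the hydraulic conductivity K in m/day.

Hydraulic gradient i = Δh / L = 5.32 / 339 = 0.01569.
From Q = K·A·i, K = Q / (A·i) = 74.4 / (42.70 × 0.01569) = 111.0 m/day.

111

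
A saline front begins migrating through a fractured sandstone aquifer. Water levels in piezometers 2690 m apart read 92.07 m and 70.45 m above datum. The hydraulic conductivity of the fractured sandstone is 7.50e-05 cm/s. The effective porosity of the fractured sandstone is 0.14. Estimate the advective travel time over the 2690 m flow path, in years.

1980

Convert K: 7.50e-05 cm/s × 864 = 0.06480 m/day.
Hydraulic gradient i = (92.07 − 70.45) / 2690 = 21.62 / 2690 = 0.008037.
Darcy flux q = K · i = 0.06480 × 0.008037 = 0.0005208 m/day.
Seepage velocity v = q / n_e = 0.0005208 / 0.14 = 0.003720 m/day.
Travel time t = L / v = 2690 / 0.003720 = 7.231e+05 days = 1980 years.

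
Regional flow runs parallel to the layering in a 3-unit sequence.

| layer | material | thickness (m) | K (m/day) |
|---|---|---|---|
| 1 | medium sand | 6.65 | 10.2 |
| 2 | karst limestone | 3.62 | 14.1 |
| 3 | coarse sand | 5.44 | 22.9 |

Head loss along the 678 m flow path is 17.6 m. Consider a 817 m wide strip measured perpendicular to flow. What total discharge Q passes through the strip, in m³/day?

5160

Flow is parallel to layering, so each bed carries its own Darcy discharge and the transmissivities add.
Σ(K_i·b_i) = 10.2×6.65 + 14.1×3.62 + 22.9×5.44 = 243.4 m²/day.
Hydraulic gradient i = Δh / L = 17.6 / 678 = 0.02596.
Q = Σ(K_i·b_i) · W · i = 243.4 × 817 × 0.02596 = 5163 m³/day.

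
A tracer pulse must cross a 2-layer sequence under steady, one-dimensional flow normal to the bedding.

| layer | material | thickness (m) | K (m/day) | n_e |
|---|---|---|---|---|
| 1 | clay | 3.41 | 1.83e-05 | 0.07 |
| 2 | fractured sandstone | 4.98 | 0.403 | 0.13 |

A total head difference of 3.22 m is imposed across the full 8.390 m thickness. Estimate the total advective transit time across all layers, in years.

140

With flow normal to the layers, continuity requires the same specific discharge q through every layer.
Σ(b_i/K_i) = 3.41/1.83e-05 + 4.98/0.403 = 1.864e+05 d.
q = Δh / Σ(b_i/K_i) = 3.22 / 1.864e+05 = 1.728e-05 m/day.
In each layer the seepage velocity is v_i = q/n_i, so the layer transit time is t_i = b_i·n_i / q:
  layer 1 (clay): t_1 = 3.41 × 0.07 / 1.728e-05 = 13814 d
  layer 2 (fractured sandstone): t_2 = 4.98 × 0.13 / 1.728e-05 = 37467 d
Total t = Σ t_i = 51281 days = 140.4 years.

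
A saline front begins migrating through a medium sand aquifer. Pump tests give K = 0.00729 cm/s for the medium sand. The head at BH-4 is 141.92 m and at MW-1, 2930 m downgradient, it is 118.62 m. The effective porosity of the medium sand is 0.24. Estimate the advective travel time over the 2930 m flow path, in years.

Convert K: 0.00729 cm/s × 864 = 6.299 m/day.
Hydraulic gradient i = (141.92 − 118.62) / 2930 = 23.3 / 2930 = 0.007952.
Darcy flux q = K · i = 6.299 × 0.007952 = 0.05009 m/day.
Seepage velocity v = q / n_e = 0.05009 / 0.24 = 0.2087 m/day.
Travel time t = L / v = 2930 / 0.2087 = 14039 days = 38.44 years.

38.4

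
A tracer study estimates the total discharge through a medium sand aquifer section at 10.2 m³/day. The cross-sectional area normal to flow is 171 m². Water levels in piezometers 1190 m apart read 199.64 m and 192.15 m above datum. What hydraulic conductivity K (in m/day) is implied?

9.48

Hydraulic gradient i = (199.64 − 192.15) / 1190 = 7.49 / 1190 = 0.006294.
From Q = K·A·i, K = Q / (A·i) = 10.2 / (171.0 × 0.006294) = 9.477 m/day.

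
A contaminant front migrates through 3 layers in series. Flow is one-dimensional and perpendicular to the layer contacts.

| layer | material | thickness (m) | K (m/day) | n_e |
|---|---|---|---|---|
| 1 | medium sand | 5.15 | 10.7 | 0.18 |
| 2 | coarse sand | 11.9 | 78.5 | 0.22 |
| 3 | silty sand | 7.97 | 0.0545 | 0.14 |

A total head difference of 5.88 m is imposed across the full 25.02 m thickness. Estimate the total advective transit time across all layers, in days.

116

With flow normal to the layers, continuity requires the same specific discharge q through every layer.
Σ(b_i/K_i) = 5.15/10.7 + 11.9/78.5 + 7.97/0.0545 = 146.9 d.
q = Δh / Σ(b_i/K_i) = 5.88 / 146.9 = 0.04004 m/day.
In each layer the seepage velocity is v_i = q/n_i, so the layer transit time is t_i = b_i·n_i / q:
  layer 1 (medium sand): t_1 = 5.15 × 0.18 / 0.04004 = 23.15 d
  layer 2 (coarse sand): t_2 = 11.9 × 0.22 / 0.04004 = 65.39 d
  layer 3 (silty sand): t_3 = 7.97 × 0.14 / 0.04004 = 27.87 d
Total t = Σ t_i = 116.4 days.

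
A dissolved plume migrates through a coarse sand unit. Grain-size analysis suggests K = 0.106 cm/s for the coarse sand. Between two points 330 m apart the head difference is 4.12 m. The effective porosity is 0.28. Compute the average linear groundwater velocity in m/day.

Convert K: 0.106 cm/s × 864 = 91.58 m/day.
Hydraulic gradient i = Δh / L = 4.12 / 330 = 0.01248.
Darcy flux q = K · i = 91.58 × 0.01248 = 1.143 m/day.
Seepage velocity v = q / n_e = 1.143 / 0.28 = 4.084 m/day.

4.08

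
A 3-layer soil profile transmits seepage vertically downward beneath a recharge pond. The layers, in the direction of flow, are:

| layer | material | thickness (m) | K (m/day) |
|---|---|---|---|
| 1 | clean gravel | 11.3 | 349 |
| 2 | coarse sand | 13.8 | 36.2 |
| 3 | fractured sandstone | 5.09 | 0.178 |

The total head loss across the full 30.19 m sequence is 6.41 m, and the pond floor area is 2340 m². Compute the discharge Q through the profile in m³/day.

Flow is perpendicular to layering, so the layers act in series and the equivalent K is the thickness-weighted harmonic mean.
Total thickness L = 11.3 + 13.8 + 5.09 = 30.19 m.
Σ(b_i/K_i) = 11.3/349 + 13.8/36.2 + 5.09/0.178 = 29.01 d.
K_eq = L / Σ(b_i/K_i) = 30.19 / 29.01 = 1.041 m/day.
Q = K_eq · A · (Δh/L) = 1.041 × 2340 × (6.41/30.19) = 517.1 m³/day.

517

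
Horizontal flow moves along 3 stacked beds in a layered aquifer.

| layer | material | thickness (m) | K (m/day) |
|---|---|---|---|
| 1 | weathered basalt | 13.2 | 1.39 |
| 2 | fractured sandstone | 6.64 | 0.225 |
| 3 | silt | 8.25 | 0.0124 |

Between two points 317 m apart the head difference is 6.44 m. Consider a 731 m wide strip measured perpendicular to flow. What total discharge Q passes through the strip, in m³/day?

Flow is parallel to layering, so each bed carries its own Darcy discharge and the transmissivities add.
Σ(K_i·b_i) = 1.39×13.2 + 0.225×6.64 + 0.0124×8.25 = 19.94 m²/day.
Hydraulic gradient i = Δh / L = 6.44 / 317 = 0.02032.
Q = Σ(K_i·b_i) · W · i = 19.94 × 731 × 0.02032 = 296.2 m³/day.

296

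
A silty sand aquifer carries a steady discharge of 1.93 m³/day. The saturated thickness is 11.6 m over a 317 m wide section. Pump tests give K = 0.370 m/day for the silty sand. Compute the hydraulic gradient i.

0.00142

Cross-sectional area A = 317 × 11.6 = 3677 m².
From Q = K·A·i, i = Q / (K·A) = 1.93 / (0.3700 × 3677) = 0.001419.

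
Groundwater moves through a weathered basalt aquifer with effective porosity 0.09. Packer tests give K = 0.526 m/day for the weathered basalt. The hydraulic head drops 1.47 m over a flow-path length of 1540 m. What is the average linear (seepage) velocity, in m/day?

0.00558

Hydraulic gradient i = Δh / L = 1.47 / 1540 = 0.0009545.
Darcy flux q = K · i = 0.5260 × 0.0009545 = 0.0005021 m/day.
Seepage velocity v = q / n_e = 0.0005021 / 0.09 = 0.005579 m/day.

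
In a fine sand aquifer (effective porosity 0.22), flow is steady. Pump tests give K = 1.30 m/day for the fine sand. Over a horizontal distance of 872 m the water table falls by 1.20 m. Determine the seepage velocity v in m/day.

Hydraulic gradient i = Δh / L = 1.20 / 872 = 0.001376.
Darcy flux q = K · i = 1.300 × 0.001376 = 0.001789 m/day.
Seepage velocity v = q / n_e = 0.001789 / 0.22 = 0.008132 m/day.

0.00813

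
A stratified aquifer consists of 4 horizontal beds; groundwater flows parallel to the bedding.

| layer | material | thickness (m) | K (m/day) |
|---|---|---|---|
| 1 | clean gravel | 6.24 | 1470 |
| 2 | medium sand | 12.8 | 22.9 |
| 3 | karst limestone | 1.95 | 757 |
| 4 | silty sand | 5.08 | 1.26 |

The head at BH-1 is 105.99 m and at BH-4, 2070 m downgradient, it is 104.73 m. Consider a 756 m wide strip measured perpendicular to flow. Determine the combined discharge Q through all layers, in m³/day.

Flow is parallel to layering, so each bed carries its own Darcy discharge and the transmissivities add.
Σ(K_i·b_i) = 1470×6.24 + 22.9×12.8 + 757×1.95 + 1.26×5.08 = 10948 m²/day.
Hydraulic gradient i = (105.99 − 104.73) / 2070 = 1.26 / 2070 = 0.0006087.
Q = Σ(K_i·b_i) · W · i = 10948 × 756 × 0.0006087 = 5038 m³/day.

5040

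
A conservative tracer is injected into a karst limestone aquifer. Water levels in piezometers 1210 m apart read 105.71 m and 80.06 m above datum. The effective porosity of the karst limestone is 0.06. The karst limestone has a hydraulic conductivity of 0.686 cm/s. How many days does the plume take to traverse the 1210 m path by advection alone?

5.78

Convert K: 0.686 cm/s × 864 = 592.7 m/day.
Hydraulic gradient i = (105.71 − 80.06) / 1210 = 25.65 / 1210 = 0.02120.
Darcy flux q = K · i = 592.7 × 0.02120 = 12.56 m/day.
Seepage velocity v = q / n_e = 12.56 / 0.06 = 209.4 m/day.
Travel time t = L / v = 1210 / 209.4 = 5.778 days.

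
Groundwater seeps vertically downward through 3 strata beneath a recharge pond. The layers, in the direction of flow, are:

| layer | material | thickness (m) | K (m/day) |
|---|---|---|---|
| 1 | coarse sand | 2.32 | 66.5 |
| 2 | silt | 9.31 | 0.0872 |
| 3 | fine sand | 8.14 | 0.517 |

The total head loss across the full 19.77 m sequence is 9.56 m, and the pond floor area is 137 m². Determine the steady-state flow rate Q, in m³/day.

Flow is perpendicular to layering, so the layers act in series and the equivalent K is the thickness-weighted harmonic mean.
Total thickness L = 2.32 + 9.31 + 8.14 = 19.77 m.
Σ(b_i/K_i) = 2.32/66.5 + 9.31/0.0872 + 8.14/0.517 = 122.5 d.
K_eq = L / Σ(b_i/K_i) = 19.77 / 122.5 = 0.1613 m/day.
Q = K_eq · A · (Δh/L) = 0.1613 × 137 × (9.56/19.77) = 10.69 m³/day.

10.7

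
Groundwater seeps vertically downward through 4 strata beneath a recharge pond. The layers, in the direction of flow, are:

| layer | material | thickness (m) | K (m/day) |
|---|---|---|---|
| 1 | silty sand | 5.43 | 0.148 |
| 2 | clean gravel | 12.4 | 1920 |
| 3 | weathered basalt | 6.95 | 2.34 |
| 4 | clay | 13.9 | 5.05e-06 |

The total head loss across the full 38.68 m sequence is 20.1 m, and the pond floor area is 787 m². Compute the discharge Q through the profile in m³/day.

0.00575

Flow is perpendicular to layering, so the layers act in series and the equivalent K is the thickness-weighted harmonic mean.
Total thickness L = 5.43 + 12.4 + 6.95 + 13.9 = 38.68 m.
Σ(b_i/K_i) = 5.43/0.148 + 12.4/1920 + 6.95/2.34 + 13.9/5.05e-06 = 2.753e+06 d.
K_eq = L / Σ(b_i/K_i) = 38.68 / 2.753e+06 = 1.405e-05 m/day.
Q = K_eq · A · (Δh/L) = 1.405e-05 × 787 × (20.1/38.68) = 0.005747 m³/day.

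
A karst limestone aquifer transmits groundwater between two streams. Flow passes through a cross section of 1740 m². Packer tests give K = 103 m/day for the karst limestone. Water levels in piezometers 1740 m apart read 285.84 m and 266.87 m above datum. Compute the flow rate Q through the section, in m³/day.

1950

Hydraulic gradient i = (285.84 − 266.87) / 1740 = 18.97 / 1740 = 0.01090.
Darcy's law: Q = K · A · i = 103.0 × 1740 × 0.01090 = 1954 m³/day.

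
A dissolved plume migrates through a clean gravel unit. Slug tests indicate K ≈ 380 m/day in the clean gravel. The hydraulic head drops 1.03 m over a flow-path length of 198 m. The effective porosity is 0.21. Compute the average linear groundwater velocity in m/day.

9.41

Hydraulic gradient i = Δh / L = 1.03 / 198 = 0.005202.
Darcy flux q = K · i = 380.0 × 0.005202 = 1.977 m/day.
Seepage velocity v = q / n_e = 1.977 / 0.21 = 9.413 m/day.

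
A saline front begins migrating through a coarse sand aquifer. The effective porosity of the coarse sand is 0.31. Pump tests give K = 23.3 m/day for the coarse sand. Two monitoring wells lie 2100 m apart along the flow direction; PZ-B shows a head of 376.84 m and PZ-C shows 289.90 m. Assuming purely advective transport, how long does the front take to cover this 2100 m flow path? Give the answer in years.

1.85

Hydraulic gradient i = (376.84 − 289.90) / 2100 = 86.94 / 2100 = 0.04140.
Darcy flux q = K · i = 23.30 × 0.04140 = 0.9646 m/day.
Seepage velocity v = q / n_e = 0.9646 / 0.31 = 3.112 m/day.
Travel time t = L / v = 2100 / 3.112 = 674.9 days = 1.848 years.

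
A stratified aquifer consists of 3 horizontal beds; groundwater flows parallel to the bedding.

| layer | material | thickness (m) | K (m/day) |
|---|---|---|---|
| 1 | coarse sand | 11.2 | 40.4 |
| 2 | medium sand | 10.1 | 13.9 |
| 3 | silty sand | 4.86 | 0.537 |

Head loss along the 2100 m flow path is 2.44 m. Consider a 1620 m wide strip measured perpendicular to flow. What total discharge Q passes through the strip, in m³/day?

Flow is parallel to layering, so each bed carries its own Darcy discharge and the transmissivities add.
Σ(K_i·b_i) = 40.4×11.2 + 13.9×10.1 + 0.537×4.86 = 595.5 m²/day.
Hydraulic gradient i = Δh / L = 2.44 / 2100 = 0.001162.
Q = Σ(K_i·b_i) · W · i = 595.5 × 1620 × 0.001162 = 1121 m³/day.

1120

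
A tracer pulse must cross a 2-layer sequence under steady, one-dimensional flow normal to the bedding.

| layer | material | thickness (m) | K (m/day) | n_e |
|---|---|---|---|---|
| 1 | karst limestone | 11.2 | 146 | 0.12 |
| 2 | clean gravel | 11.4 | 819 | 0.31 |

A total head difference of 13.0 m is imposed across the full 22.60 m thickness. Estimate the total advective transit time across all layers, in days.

0.0340

With flow normal to the layers, continuity requires the same specific discharge q through every layer.
Σ(b_i/K_i) = 11.2/146 + 11.4/819 = 0.09063 d.
q = Δh / Σ(b_i/K_i) = 13.0 / 0.09063 = 143.4 m/day.
In each layer the seepage velocity is v_i = q/n_i, so the layer transit time is t_i = b_i·n_i / q:
  layer 1 (karst limestone): t_1 = 11.2 × 0.12 / 143.4 = 0.009370 d
  layer 2 (clean gravel): t_2 = 11.4 × 0.31 / 143.4 = 0.02464 d
Total t = Σ t_i = 0.03401 days.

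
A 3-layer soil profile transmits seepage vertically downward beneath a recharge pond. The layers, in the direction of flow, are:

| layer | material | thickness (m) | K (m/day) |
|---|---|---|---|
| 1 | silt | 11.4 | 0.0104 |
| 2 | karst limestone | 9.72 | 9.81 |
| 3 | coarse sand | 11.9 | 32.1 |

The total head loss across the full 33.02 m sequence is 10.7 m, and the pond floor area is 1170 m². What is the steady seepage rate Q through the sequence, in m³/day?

11.4

Flow is perpendicular to layering, so the layers act in series and the equivalent K is the thickness-weighted harmonic mean.
Total thickness L = 11.4 + 9.72 + 11.9 = 33.02 m.
Σ(b_i/K_i) = 11.4/0.0104 + 9.72/9.81 + 11.9/32.1 = 1098 d.
K_eq = L / Σ(b_i/K_i) = 33.02 / 1098 = 0.03009 m/day.
Q = K_eq · A · (Δh/L) = 0.03009 × 1170 × (10.7/33.02) = 11.41 m³/day.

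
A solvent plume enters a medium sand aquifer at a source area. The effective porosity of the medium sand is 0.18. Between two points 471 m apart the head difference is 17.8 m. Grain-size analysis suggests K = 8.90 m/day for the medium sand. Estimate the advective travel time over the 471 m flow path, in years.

Hydraulic gradient i = Δh / L = 17.8 / 471 = 0.03779.
Darcy flux q = K · i = 8.900 × 0.03779 = 0.3363 m/day.
Seepage velocity v = q / n_e = 0.3363 / 0.18 = 1.869 m/day.
Travel time t = L / v = 471 / 1.869 = 252.1 days = 0.6901 years.

0.690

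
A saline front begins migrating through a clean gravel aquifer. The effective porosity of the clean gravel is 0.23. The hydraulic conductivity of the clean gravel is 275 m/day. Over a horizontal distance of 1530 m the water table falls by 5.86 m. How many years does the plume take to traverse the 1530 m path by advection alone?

0.915

Hydraulic gradient i = Δh / L = 5.86 / 1530 = 0.003830.
Darcy flux q = K · i = 275.0 × 0.003830 = 1.053 m/day.
Seepage velocity v = q / n_e = 1.053 / 0.23 = 4.579 m/day.
Travel time t = L / v = 1530 / 4.579 = 334.1 days = 0.9147 years.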